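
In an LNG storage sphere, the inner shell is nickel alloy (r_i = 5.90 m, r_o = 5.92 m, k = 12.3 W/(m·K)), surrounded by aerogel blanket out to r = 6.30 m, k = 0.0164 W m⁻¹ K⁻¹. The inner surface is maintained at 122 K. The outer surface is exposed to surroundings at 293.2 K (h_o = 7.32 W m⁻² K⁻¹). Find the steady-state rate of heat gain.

Q = 3.44 kW

Resistance network (inner→outer):
  R_nickel alloy = (1/5.90 − 1/5.92)/(4πk) = 5.726×10^-4/(4π·12.3) = 3.705×10^-6 K/W
  R_aerogel blanket = (1/5.92 − 1/6.30)/(4πk) = 0.01019/(4π·0.0164) = 0.04944 K/W
  R_conv,out = 1/(4πr²h) = 1/(4π·6.30²·7.32) = 2.739×10^-4 K/W
ΣR = 3.705×10^-6 + 0.04944 + 2.739×10^-4 = 0.04972 K/W
Q = ΔT/ΣR = (122 K − 293.2 K)/0.04972 = -3440 W
(Negative Q ⇒ heat flows inward; heat gain = 3440 W.)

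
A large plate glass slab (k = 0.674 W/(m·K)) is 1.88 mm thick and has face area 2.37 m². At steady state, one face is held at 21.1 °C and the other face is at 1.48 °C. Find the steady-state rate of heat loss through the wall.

Q = kA·ΔT/L = 0.674 × 2.37 × |21.1 °C − 1.48 °C| / 0.00188 = 16700 W

Q = 16.7 kW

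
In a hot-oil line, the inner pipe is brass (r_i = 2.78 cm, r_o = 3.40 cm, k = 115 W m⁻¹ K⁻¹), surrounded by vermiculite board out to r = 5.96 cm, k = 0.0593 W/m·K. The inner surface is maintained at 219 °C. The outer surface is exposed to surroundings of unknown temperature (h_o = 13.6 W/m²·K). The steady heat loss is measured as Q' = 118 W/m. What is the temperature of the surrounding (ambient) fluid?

T_out = 18.0 °C

Sum the resistances:
  R'_brass = ln(0.0340/0.0278)/(2πk) = 0.2013/(2π·115) = 2.786×10^-4 m·K/W
  R'_vermiculite board = ln(0.0596/0.0340)/(2πk) = 0.5613/(2π·0.0593) = 1.506 m·K/W
  R'_conv,out = 1/(2πr h) = 1/(2π·0.0596·13.6) = 0.1964 m·K/W
ΣR = 1.703 m·K/W
ΔT = Q'·ΣR = 118 × 1.703 = 201.0 K
Heat flows outward, so T_out = T_in − ΔT = 219 − 201.0 = 18.0 °C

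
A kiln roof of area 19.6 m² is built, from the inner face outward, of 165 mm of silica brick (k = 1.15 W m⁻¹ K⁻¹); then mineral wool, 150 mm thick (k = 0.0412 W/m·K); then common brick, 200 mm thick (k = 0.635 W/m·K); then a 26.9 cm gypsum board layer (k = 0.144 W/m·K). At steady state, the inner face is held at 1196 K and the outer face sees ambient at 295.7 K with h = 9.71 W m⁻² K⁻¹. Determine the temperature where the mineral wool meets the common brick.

Resistance network (inner→outer):
  R_silica brick = L/(kA) = 0.165/(1.15·19.6) = 0.007320 K/W
  R_mineral wool = L/(kA) = 0.150/(0.0412·19.6) = 0.1858 K/W
  R_common brick = L/(kA) = 0.200/(0.635·19.6) = 0.01607 K/W
  R_gypsum board = L/(kA) = 0.269/(0.144·19.6) = 0.09531 K/W
  R_conv,out = 1/(hA) = 1/(9.71·19.6) = 0.005254 K/W
ΣR = 0.007320 + 0.1858 + 0.01607 + 0.09531 + 0.005254 = 0.3098 K/W
Q = ΔT/ΣR = (1196 K − 295.7 K)/0.3098 = 2906 W
From the inner boundary to the mineral wool/common brick interface, ΣR_partial = 0.1931 K/W.
T_interface = T_in − Q·ΣR_partial = 1196 K − (2906)(0.1931) = 635 K

T = 635 K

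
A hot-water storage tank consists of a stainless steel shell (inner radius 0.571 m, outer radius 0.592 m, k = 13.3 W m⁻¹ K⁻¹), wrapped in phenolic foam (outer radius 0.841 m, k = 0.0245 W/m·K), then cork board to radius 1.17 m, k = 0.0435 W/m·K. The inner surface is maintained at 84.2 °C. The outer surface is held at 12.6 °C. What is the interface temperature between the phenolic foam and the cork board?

Resistance network (inner→outer):
  R_stainless steel = (1/0.571 − 1/0.592)/(4πk) = 0.06212/(4π·13.3) = 3.717×10^-4 K/W
  R_phenolic foam = (1/0.592 − 1/0.841)/(4πk) = 0.5001/(4π·0.0245) = 1.624 K/W
  R_cork board = (1/0.841 − 1/1.17)/(4πk) = 0.3344/(4π·0.0435) = 0.6117 K/W
ΣR = 3.717×10^-4 + 1.624 + 0.6117 = 2.236 K/W
Q = ΔT/ΣR = (84.2 °C − 12.6 °C)/2.236 = 32.02 W
From the inner boundary to the phenolic foam/cork board interface, ΣR_partial = 1.624 K/W.
T_interface = T_in − Q·ΣR_partial = 84.2 °C − (32.02)(1.624) = 32.2 °C

T = 32.2 °C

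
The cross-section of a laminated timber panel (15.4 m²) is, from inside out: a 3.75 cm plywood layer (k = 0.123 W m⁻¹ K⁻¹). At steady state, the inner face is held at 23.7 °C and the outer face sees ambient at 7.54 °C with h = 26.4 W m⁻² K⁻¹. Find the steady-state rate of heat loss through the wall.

Q = 726 W

Treat each layer as a resistance in series:
  R_plywood = L/(kA) = 0.0375/(0.123·15.4) = 0.01980 K/W
  R_conv,out = 1/(hA) = 1/(26.4·15.4) = 0.002460 K/W
ΣR = 0.01980 + 0.002460 = 0.02226 K/W
Q = ΔT/ΣR = (23.7 °C − 7.54 °C)/0.02226 = 726 W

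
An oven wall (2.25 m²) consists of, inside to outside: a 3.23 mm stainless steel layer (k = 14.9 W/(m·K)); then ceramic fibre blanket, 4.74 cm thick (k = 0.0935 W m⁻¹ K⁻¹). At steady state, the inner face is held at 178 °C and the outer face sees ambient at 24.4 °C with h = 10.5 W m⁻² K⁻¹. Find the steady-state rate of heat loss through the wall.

Treat each layer as a resistance in series:
  R_stainless steel = L/(kA) = 0.00323/(14.9·2.25) = 9.635×10^-5 K/W
  R_ceramic fibre blanket = L/(kA) = 0.0474/(0.0935·2.25) = 0.2253 K/W
  R_conv,out = 1/(hA) = 1/(10.5·2.25) = 0.04233 K/W
ΣR = 9.635×10^-5 + 0.2253 + 0.04233 = 0.2677 K/W
Q = ΔT/ΣR = (178 °C − 24.4 °C)/0.2677 = 574 W

Q = 574 W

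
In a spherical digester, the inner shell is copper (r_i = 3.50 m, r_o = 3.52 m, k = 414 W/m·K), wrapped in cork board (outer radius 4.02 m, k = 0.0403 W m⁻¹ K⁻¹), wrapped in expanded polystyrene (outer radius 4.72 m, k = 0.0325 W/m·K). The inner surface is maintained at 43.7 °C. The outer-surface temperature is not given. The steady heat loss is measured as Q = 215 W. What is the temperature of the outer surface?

Series resistances:
  R_copper = (1/3.50 − 1/3.52)/(4πk) = 0.001623/(4π·414) = 3.120×10^-7 K/W
  R_cork board = (1/3.52 − 1/4.02)/(4πk) = 0.03533/(4π·0.0403) = 0.06977 K/W
  R_expanded polystyrene = (1/4.02 − 1/4.72)/(4πk) = 0.03689/(4π·0.0325) = 0.09033 K/W
ΣR = 0.1601 K/W
ΔT = Q·ΣR = 215 × 0.1601 = 34.42 K
Heat flows outward, so T_out = T_in − ΔT = 43.7 − 34.42 = 9.28 °C

T_out = 9.28 °C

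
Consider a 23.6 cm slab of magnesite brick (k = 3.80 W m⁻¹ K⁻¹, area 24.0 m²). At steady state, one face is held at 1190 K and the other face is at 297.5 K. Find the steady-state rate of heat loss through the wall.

Q = 345 kW

Q = kA·ΔT/L = 3.80 × 24.0 × |1190 K − 297.5 K| / 0.236 = 3.45×10^5 W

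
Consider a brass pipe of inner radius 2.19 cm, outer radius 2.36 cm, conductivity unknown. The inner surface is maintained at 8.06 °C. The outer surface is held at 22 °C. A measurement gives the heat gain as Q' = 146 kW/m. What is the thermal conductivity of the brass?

ΣR = ΔT/Q' = |8.06 − 22|/1.46×10^5 = 9.548×10^-5 m·K/W
ln(r₂/r₁)/(2πk) = 9.548×10^-5 ⇒ k = 0.07476/(2π·9.548×10^-5) = 125 W/m·K

k = 125 W/m·K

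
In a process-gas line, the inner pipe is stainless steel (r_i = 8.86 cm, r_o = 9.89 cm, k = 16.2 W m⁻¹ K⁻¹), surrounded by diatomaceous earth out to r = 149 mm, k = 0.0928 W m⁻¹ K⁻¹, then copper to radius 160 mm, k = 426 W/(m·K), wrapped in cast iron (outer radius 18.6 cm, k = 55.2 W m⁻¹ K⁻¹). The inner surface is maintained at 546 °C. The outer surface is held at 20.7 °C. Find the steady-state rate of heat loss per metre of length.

Treat each layer as a resistance in series:
  R'_stainless steel = ln(0.0989/0.0886)/(2πk) = 0.1100/(2π·16.2) = 0.001080 m·K/W
  R'_diatomaceous earth = ln(0.149/0.0989)/(2πk) = 0.4098/(2π·0.0928) = 0.7029 m·K/W
  R'_copper = ln(0.160/0.149)/(2πk) = 0.07123/(2π·426) = 2.661×10^-5 m·K/W
  R'_cast iron = ln(0.186/0.160)/(2πk) = 0.1506/(2π·55.2) = 4.341×10^-4 m·K/W
ΣR = 0.001080 + 0.7029 + 2.661×10^-5 + 4.341×10^-4 = 0.7044 m·K/W
Q' = ΔT/ΣR = (546 °C − 20.7 °C)/0.7044 = 746 W/m

Q' = 746 W/m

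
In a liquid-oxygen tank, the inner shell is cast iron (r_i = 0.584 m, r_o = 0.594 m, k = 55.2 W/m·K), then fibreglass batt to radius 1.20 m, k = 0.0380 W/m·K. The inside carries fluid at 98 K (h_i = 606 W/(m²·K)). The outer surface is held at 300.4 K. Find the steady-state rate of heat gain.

Q = 114 W

Series thermal resistances, inner to outer:
  R_conv,in = 1/(4πr²h) = 1/(4π·0.584²·606) = 3.850×10^-4 K/W
  R_cast iron = (1/0.584 − 1/0.594)/(4πk) = 0.02883/(4π·55.2) = 4.156×10^-5 K/W
  R_fibreglass batt = (1/0.594 − 1/1.20)/(4πk) = 0.8502/(4π·0.0380) = 1.780 K/W
ΣR = 3.850×10^-4 + 4.156×10^-5 + 1.780 = 1.780 K/W
Q = ΔT/ΣR = (98 K − 300.4 K)/1.780 = -114 W
(Negative Q ⇒ heat flows inward; heat gain = 114 W.)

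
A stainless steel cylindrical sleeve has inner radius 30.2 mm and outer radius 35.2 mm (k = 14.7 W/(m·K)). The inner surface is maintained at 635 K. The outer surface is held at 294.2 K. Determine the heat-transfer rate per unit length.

Q' = 2.05×10^5 W/m

Q' = 2πk·ΔT/ln(r₂/r₁) = 2π × 14.7 × 340.8 / ln(0.0352/0.0302) = 2.05×10^5 W/m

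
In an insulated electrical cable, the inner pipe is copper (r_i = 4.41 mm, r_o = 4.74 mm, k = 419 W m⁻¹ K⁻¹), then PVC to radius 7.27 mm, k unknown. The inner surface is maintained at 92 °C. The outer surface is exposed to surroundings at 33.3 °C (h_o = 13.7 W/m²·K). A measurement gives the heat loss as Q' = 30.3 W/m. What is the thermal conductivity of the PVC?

ΣR = ΔT/Q' = |92 − 33.3|/30.3 = 1.937 m·K/W
Known resistances:
  R'_copper = ln(0.00474/0.00441)/(2πk) = 0.07216/(2π·419) = 2.741×10^-5 m·K/W
  R'_conv,out = 1/(2πr h) = 1/(2π·0.00727·13.7) = 1.598 m·K/W
R_PVC = ΣR − ΣR_known = 1.937 − 1.598 = 0.3390 m·K/W
ln(r₂/r₁)/(2πk) = 0.3390 ⇒ k = 0.4277/(2π·0.3390) = 0.201 W/m·K

k = 0.201 W/m·K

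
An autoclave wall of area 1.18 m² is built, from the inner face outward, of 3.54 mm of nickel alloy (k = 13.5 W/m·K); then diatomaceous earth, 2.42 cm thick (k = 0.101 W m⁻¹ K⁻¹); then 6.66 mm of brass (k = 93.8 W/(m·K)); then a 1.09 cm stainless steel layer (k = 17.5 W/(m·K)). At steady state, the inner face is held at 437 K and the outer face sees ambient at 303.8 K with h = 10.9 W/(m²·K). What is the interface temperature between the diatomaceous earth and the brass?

T = 340.9 K

Treat each layer as a resistance in series:
  R_nickel alloy = L/(kA) = 0.00354/(13.5·1.18) = 2.222×10^-4 K/W
  R_diatomaceous earth = L/(kA) = 0.0242/(0.101·1.18) = 0.2031 K/W
  R_brass = L/(kA) = 0.00666/(93.8·1.18) = 6.017×10^-5 K/W
  R_stainless steel = L/(kA) = 0.0109/(17.5·1.18) = 5.278×10^-4 K/W
  R_conv,out = 1/(hA) = 1/(10.9·1.18) = 0.07775 K/W
ΣR = 2.222×10^-4 + 0.2031 + 6.017×10^-5 + 5.278×10^-4 + 0.07775 = 0.2817 K/W
Q = ΔT/ΣR = (437 K − 303.8 K)/0.2817 = 472.8 W
From the inner boundary to the diatomaceous earth/brass interface, ΣR_partial = 0.2033 K/W.
T_interface = T_in − Q·ΣR_partial = 437 K − (472.8)(0.2033) = 340.9 K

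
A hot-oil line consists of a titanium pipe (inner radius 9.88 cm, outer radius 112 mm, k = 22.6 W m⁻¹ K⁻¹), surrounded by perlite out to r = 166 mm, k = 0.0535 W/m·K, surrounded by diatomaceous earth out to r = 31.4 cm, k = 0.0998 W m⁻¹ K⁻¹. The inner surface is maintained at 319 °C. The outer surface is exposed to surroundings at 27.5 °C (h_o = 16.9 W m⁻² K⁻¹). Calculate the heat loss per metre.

Series thermal resistances, inner to outer:
  R'_titanium = ln(0.112/0.0988)/(2πk) = 0.1254/(2π·22.6) = 8.831×10^-4 m·K/W
  R'_perlite = ln(0.166/0.112)/(2πk) = 0.3935/(2π·0.0535) = 1.171 m·K/W
  R'_diatomaceous earth = ln(0.314/0.166)/(2πk) = 0.6374/(2π·0.0998) = 1.016 m·K/W
  R'_conv,out = 1/(2πr h) = 1/(2π·0.314·16.9) = 0.02999 m·K/W
ΣR = 8.831×10^-4 + 1.171 + 1.016 + 0.02999 = 2.218 m·K/W
Q' = ΔT/ΣR = (319 °C − 27.5 °C)/2.218 = 131 W/m

Q' = 131 W/m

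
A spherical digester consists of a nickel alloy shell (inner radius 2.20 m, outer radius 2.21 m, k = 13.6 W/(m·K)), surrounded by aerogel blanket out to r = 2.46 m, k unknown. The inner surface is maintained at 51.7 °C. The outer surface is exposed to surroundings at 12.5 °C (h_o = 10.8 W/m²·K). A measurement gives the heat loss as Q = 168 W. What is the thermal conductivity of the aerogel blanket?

k = 0.0158 W/m·K

ΣR = ΔT/Q = |51.7 − 12.5|/168 = 0.2333 K/W
Known resistances:
  R_nickel alloy = (1/2.20 − 1/2.21)/(4πk) = 0.002057/(4π·13.6) = 1.203×10^-5 K/W
  R_conv,out = 1/(4πr²h) = 1/(4π·2.46²·10.8) = 0.001218 K/W
R_aerogel blanket = ΣR − ΣR_known = 0.2333 − 0.001230 = 0.2321 K/W
(1/r₁−1/r₂)/(4πk) = 0.2321 ⇒ k = 0.04598/(4π·0.2321) = 0.0158 W/m·K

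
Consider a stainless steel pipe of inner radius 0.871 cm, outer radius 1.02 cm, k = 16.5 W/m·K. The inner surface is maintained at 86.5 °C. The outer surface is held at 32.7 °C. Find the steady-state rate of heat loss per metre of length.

Q' = 35300 W/m

Q' = 2πk·ΔT/ln(r₂/r₁) = 2π × 16.5 × 53.8 / ln(0.0102/0.00871) = 35300 W/m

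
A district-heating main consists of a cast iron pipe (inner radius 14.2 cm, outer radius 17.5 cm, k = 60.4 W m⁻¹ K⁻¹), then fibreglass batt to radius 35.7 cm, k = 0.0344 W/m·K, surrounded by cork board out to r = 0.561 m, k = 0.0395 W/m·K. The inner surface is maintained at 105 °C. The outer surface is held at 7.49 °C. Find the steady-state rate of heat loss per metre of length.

Series thermal resistances, inner to outer:
  R'_cast iron = ln(0.175/0.142)/(2πk) = 0.2090/(2π·60.4) = 5.506×10^-4 m·K/W
  R'_fibreglass batt = ln(0.357/0.175)/(2πk) = 0.7129/(2π·0.0344) = 3.299 m·K/W
  R'_cork board = ln(0.561/0.357)/(2πk) = 0.4520/(2π·0.0395) = 1.821 m·K/W
ΣR = 5.506×10^-4 + 3.299 + 1.821 = 5.121 m·K/W
Q' = ΔT/ΣR = (105 °C − 7.49 °C)/5.121 = 19.0 W/m

Q' = 19.0 W/m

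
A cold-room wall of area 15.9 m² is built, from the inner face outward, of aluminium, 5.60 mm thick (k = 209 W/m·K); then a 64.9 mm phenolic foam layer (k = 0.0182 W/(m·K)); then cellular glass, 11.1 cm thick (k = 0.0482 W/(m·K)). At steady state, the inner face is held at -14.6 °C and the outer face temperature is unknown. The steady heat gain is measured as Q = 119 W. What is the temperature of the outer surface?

T_out = 29.3 °C

Sum the resistances:
  R_aluminium = L/(kA) = 0.00560/(209·15.9) = 1.685×10^-6 K/W
  R_phenolic foam = L/(kA) = 0.0649/(0.0182·15.9) = 0.2243 K/W
  R_cellular glass = L/(kA) = 0.111/(0.0482·15.9) = 0.1448 K/W
ΣR = 0.3691 K/W
ΔT = Q·ΣR = 119 × 0.3691 = 43.92 K
Heat flows inward, so T_out = T_in + ΔT = -14.6 + 43.92 = 29.3 °C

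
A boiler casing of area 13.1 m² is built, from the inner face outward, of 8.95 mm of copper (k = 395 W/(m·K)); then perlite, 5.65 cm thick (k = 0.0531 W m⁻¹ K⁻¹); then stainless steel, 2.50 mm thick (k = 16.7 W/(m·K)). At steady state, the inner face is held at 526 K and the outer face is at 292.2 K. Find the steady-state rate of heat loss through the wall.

Resistance network (inner→outer):
  R_copper = L/(kA) = 0.00895/(395·13.1) = 1.730×10^-6 K/W
  R_perlite = L/(kA) = 0.0565/(0.0531·13.1) = 0.08122 K/W
  R_stainless steel = L/(kA) = 0.00250/(16.7·13.1) = 1.143×10^-5 K/W
ΣR = 1.730×10^-6 + 0.08122 + 1.143×10^-5 = 0.08123 K/W
Q = ΔT/ΣR = (526 K − 292.2 K)/0.08123 = 2880 W

Q = 2.88 kW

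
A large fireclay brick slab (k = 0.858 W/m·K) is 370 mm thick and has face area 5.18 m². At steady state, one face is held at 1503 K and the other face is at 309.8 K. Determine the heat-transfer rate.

Q = kA·ΔT/L = 0.858 × 5.18 × |1503 K − 309.8 K| / 0.370 = 14300 W

Q = 14.3 kW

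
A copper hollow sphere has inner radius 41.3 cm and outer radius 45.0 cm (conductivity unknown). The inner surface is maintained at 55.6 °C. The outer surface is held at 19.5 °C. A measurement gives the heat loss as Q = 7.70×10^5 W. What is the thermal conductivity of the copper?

k = 338 W/m·K

ΣR = ΔT/Q = |55.6 − 19.5|/7.70×10^5 = 4.688×10^-5 K/W
(1/r₁−1/r₂)/(4πk) = 4.688×10^-5 ⇒ k = 0.1991/(4π·4.688×10^-5) = 338 W/m·K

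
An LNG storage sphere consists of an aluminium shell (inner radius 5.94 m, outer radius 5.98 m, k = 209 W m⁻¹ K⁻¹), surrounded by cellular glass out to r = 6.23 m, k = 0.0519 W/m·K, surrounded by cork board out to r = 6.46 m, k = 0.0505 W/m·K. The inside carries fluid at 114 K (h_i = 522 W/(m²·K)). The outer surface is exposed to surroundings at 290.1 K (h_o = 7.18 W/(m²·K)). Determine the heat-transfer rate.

Q = 9000 W

Series thermal resistances, inner to outer:
  R_conv,in = 1/(4πr²h) = 1/(4π·5.94²·522) = 4.321×10^-6 K/W
  R_aluminium = (1/5.94 − 1/5.98)/(4πk) = 0.001126/(4π·209) = 4.288×10^-7 K/W
  R_cellular glass = (1/5.98 − 1/6.23)/(4πk) = 0.006710/(4π·0.0519) = 0.01029 K/W
  R_cork board = (1/6.23 − 1/6.46)/(4πk) = 0.005715/(4π·0.0505) = 0.009005 K/W
  R_conv,out = 1/(4πr²h) = 1/(4π·6.46²·7.18) = 2.656×10^-4 K/W
ΣR = 4.321×10^-6 + 4.288×10^-7 + 0.01029 + 0.009005 + 2.656×10^-4 = 0.01957 K/W
Q = ΔT/ΣR = (114 K − 290.1 K)/0.01957 = -9000 W
(Negative Q ⇒ heat flows inward; heat gain = 9000 W.)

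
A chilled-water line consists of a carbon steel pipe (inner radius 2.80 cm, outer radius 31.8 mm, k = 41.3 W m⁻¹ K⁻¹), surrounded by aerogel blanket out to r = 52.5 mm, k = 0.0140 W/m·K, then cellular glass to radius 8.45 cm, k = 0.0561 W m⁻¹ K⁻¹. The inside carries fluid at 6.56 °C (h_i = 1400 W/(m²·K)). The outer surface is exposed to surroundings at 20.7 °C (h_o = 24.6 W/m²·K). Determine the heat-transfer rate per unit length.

Q' = 1.98 W/m

Series thermal resistances, inner to outer:
  R'_conv,in = 1/(2πr h) = 1/(2π·0.0280·1400) = 0.004060 m·K/W
  R'_carbon steel = ln(0.0318/0.0280)/(2πk) = 0.1273/(2π·41.3) = 4.904×10^-4 m·K/W
  R'_aerogel blanket = ln(0.0525/0.0318)/(2πk) = 0.5013/(2π·0.0140) = 5.699 m·K/W
  R'_cellular glass = ln(0.0845/0.0525)/(2πk) = 0.4759/(2π·0.0561) = 1.350 m·K/W
  R'_conv,out = 1/(2πr h) = 1/(2π·0.0845·24.6) = 0.07656 m·K/W
ΣR = 0.004060 + 4.904×10^-4 + 5.699 + 1.350 + 0.07656 = 7.130 m·K/W
Q' = ΔT/ΣR = (6.56 °C − 20.7 °C)/7.130 = -1.98 W/m
(Negative Q' ⇒ heat flows inward; heat gain = 1.98 W/m.)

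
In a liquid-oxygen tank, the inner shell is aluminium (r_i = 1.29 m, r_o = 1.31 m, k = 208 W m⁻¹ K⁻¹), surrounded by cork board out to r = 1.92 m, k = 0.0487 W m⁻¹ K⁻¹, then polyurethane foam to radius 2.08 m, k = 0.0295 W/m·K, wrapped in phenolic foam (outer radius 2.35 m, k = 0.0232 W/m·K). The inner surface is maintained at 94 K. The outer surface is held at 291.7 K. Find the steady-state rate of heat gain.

Treat each layer as a resistance in series:
  R_aluminium = (1/1.29 − 1/1.31)/(4πk) = 0.01184/(4π·208) = 4.528×10^-6 K/W
  R_cork board = (1/1.31 − 1/1.92)/(4πk) = 0.2425/(4π·0.0487) = 0.3963 K/W
  R_polyurethane foam = (1/1.92 − 1/2.08)/(4πk) = 0.04006/(4π·0.0295) = 0.1081 K/W
  R_phenolic foam = (1/2.08 − 1/2.35)/(4πk) = 0.05524/(4π·0.0232) = 0.1895 K/W
ΣR = 4.528×10^-6 + 0.3963 + 0.1081 + 0.1895 = 0.6939 K/W
Q = ΔT/ΣR = (94 K − 291.7 K)/0.6939 = -285 W
(Negative Q ⇒ heat flows inward; heat gain = 285 W.)

Q = 285 W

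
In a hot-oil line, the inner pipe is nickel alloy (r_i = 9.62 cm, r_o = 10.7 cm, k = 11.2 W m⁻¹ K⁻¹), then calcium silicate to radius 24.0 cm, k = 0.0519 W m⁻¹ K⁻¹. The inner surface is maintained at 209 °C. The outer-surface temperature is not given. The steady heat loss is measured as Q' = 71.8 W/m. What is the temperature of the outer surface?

Series resistances:
  R'_nickel alloy = ln(0.107/0.0962)/(2πk) = 0.1064/(2π·11.2) = 0.001512 m·K/W
  R'_calcium silicate = ln(0.240/0.107)/(2πk) = 0.8078/(2π·0.0519) = 2.477 m·K/W
ΣR = 2.479 m·K/W
ΔT = Q'·ΣR = 71.8 × 2.479 = 178.0 K
Heat flows outward, so T_out = T_in − ΔT = 209 − 178.0 = 31.0 °C

T_out = 31.0 °C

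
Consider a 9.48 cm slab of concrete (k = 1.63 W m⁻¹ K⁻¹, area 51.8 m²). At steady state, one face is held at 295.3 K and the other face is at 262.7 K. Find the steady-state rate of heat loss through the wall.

Q = kA·ΔT/L = 1.63 × 51.8 × |295.3 K − 262.7 K| / 0.0948 = 29000 W

Q = 29000 W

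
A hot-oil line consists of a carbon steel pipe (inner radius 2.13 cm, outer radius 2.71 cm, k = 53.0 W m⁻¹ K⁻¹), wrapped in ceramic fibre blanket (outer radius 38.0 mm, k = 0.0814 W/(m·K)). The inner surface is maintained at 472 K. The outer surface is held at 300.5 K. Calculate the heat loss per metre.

Treat each layer as a resistance in series:
  R'_carbon steel = ln(0.0271/0.0213)/(2πk) = 0.2408/(2π·53.0) = 7.232×10^-4 m·K/W
  R'_ceramic fibre blanket = ln(0.0380/0.0271)/(2πk) = 0.3381/(2π·0.0814) = 0.6610 m·K/W
ΣR = 7.232×10^-4 + 0.6610 = 0.6617 m·K/W
Q' = ΔT/ΣR = (472 K − 300.5 K)/0.6617 = 259 W/m

Q' = 259 W/m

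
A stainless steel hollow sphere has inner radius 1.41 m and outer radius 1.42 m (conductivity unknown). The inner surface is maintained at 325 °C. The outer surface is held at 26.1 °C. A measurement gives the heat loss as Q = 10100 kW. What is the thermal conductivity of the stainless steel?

k = 13.4 W/m·K

ΣR = ΔT/Q = |325 − 26.1|/1.01×10^7 = 2.959×10^-5 K/W
(1/r₁−1/r₂)/(4πk) = 2.959×10^-5 ⇒ k = 0.004995/(4π·2.959×10^-5) = 13.4 W/m·K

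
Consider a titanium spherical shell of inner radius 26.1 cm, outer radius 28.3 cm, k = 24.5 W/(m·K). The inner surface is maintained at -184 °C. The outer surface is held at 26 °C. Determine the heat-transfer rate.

Q = 4πk·ΔT/(1/r₁ − 1/r₂) = 4π × 24.5 × 210 / (1/0.261 − 1/0.283) = 2.17×10^5 W

Q = 2.17×10^5 W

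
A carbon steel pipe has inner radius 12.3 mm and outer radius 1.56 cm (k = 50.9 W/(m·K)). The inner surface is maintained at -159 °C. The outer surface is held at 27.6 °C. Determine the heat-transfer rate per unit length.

Q' = 2πk·ΔT/ln(r₂/r₁) = 2π × 50.9 × 186.6 / ln(0.0156/0.0123) = 2.51×10^5 W/m

Q' = 2.51×10^5 W/m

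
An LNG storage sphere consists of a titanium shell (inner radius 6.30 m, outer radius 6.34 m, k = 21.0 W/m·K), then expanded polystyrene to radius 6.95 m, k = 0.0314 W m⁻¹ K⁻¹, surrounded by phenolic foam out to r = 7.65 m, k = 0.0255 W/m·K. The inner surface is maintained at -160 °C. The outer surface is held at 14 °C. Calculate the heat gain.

Resistance network (inner→outer):
  R_titanium = (1/6.30 − 1/6.34)/(4πk) = 0.001001/(4π·21.0) = 3.795×10^-6 K/W
  R_expanded polystyrene = (1/6.34 − 1/6.95)/(4πk) = 0.01384/(4π·0.0314) = 0.03508 K/W
  R_phenolic foam = (1/6.95 − 1/7.65)/(4πk) = 0.01317/(4π·0.0255) = 0.04109 K/W
ΣR = 3.795×10^-6 + 0.03508 + 0.04109 = 0.07617 K/W
Q = ΔT/ΣR = (-160 °C − 14 °C)/0.07617 = -2280 W
(Negative Q ⇒ heat flows inward; heat gain = 2280 W.)

Q = 2280 W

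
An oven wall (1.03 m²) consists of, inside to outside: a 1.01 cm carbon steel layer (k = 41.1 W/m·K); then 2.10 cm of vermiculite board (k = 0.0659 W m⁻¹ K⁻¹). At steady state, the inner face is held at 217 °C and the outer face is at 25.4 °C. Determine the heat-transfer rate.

Q = 619 W

Resistance network (inner→outer):
  R_carbon steel = L/(kA) = 0.0101/(41.1·1.03) = 2.386×10^-4 K/W
  R_vermiculite board = L/(kA) = 0.0210/(0.0659·1.03) = 0.3094 K/W
ΣR = 2.386×10^-4 + 0.3094 = 0.3096 K/W
Q = ΔT/ΣR = (217 °C − 25.4 °C)/0.3096 = 619 W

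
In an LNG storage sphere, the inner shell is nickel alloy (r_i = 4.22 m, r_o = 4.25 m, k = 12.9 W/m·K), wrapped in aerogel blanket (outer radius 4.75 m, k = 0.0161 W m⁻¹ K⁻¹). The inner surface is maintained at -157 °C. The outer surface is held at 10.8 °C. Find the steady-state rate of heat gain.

Treat each layer as a resistance in series:
  R_nickel alloy = (1/4.22 − 1/4.25)/(4πk) = 0.001673/(4π·12.9) = 1.032×10^-5 K/W
  R_aerogel blanket = (1/4.25 − 1/4.75)/(4πk) = 0.02477/(4π·0.0161) = 0.1224 K/W
ΣR = 1.032×10^-5 + 0.1224 = 0.1224 K/W
Q = ΔT/ΣR = (-157 °C − 10.8 °C)/0.1224 = -1370 W
(Negative Q ⇒ heat flows inward; heat gain = 1370 W.)

Q = 1370 W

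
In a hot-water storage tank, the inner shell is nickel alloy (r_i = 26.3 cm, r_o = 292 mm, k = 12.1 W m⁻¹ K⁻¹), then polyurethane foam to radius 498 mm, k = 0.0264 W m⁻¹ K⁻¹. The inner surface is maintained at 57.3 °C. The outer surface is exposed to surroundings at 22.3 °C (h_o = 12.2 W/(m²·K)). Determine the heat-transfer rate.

Series thermal resistances, inner to outer:
  R_nickel alloy = (1/0.263 − 1/0.292)/(4πk) = 0.3776/(4π·12.1) = 0.002483 K/W
  R_polyurethane foam = (1/0.292 − 1/0.498)/(4πk) = 1.417/(4π·0.0264) = 4.270 K/W
  R_conv,out = 1/(4πr²h) = 1/(4π·0.498²·12.2) = 0.02630 K/W
ΣR = 0.002483 + 4.270 + 0.02630 = 4.299 K/W
Q = ΔT/ΣR = (57.3 °C − 22.3 °C)/4.299 = 8.14 W

Q = 8.14 W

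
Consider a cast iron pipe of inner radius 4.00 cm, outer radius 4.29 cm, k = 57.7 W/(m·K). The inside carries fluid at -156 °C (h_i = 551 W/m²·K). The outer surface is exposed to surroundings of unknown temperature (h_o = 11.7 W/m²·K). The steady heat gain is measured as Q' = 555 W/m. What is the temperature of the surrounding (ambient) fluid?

T_out = 24.1 °C

Sum the resistances:
  R'_conv,in = 1/(2πr h) = 1/(2π·0.0400·551) = 0.007221 m·K/W
  R'_cast iron = ln(0.0429/0.0400)/(2πk) = 0.06999/(2π·57.7) = 1.931×10^-4 m·K/W
  R'_conv,out = 1/(2πr h) = 1/(2π·0.0429·11.7) = 0.3171 m·K/W
ΣR = 0.3245 m·K/W
ΔT = Q'·ΣR = 555 × 0.3245 = 180.1 K
Heat flows inward, so T_out = T_in + ΔT = -156 + 180.1 = 24.1 °C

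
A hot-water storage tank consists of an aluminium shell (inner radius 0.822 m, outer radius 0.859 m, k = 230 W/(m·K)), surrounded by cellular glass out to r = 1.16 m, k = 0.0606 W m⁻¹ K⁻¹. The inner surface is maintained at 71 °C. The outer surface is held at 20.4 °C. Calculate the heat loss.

Treat each layer as a resistance in series:
  R_aluminium = (1/0.822 − 1/0.859)/(4πk) = 0.05240/(4π·230) = 1.813×10^-5 K/W
  R_cellular glass = (1/0.859 − 1/1.16)/(4πk) = 0.3021/(4π·0.0606) = 0.3967 K/W
ΣR = 1.813×10^-5 + 0.3967 = 0.3967 K/W
Q = ΔT/ΣR = (71 °C − 20.4 °C)/0.3967 = 128 W

Q = 128 W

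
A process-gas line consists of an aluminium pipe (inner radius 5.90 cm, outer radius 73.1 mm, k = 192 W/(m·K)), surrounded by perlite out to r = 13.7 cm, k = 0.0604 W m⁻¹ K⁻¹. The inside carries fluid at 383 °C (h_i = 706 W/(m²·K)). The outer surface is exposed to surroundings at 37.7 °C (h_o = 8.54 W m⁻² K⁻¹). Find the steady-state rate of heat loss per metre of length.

Series thermal resistances, inner to outer:
  R'_conv,in = 1/(2πr h) = 1/(2π·0.0590·706) = 0.003821 m·K/W
  R'_aluminium = ln(0.0731/0.0590)/(2πk) = 0.2143/(2π·192) = 1.776×10^-4 m·K/W
  R'_perlite = ln(0.137/0.0731)/(2πk) = 0.6282/(2π·0.0604) = 1.655 m·K/W
  R'_conv,out = 1/(2πr h) = 1/(2π·0.137·8.54) = 0.1360 m·K/W
ΣR = 0.003821 + 1.776×10^-4 + 1.655 + 0.1360 = 1.795 m·K/W
Q' = ΔT/ΣR = (383 °C − 37.7 °C)/1.795 = 192 W/m

Q' = 192 W/m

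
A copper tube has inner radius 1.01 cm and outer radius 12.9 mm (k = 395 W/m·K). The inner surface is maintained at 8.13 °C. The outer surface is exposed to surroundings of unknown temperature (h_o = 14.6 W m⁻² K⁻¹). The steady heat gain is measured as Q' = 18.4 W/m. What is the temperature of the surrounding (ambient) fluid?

Series resistances:
  R'_copper = ln(0.0129/0.0101)/(2πk) = 0.2447/(2π·395) = 9.859×10^-5 m·K/W
  R'_conv,out = 1/(2πr h) = 1/(2π·0.0129·14.6) = 0.8450 m·K/W
ΣR = 0.8451 m·K/W
ΔT = Q'·ΣR = 18.4 × 0.8451 = 15.55 K
Heat flows inward, so T_out = T_in + ΔT = 8.13 + 15.55 = 23.7 °C

T_out = 23.7 °C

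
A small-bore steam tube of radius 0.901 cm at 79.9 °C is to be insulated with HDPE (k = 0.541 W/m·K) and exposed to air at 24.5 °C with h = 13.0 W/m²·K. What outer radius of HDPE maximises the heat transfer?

r_cr = 4.16 cm

For a cylinder, r_cr = k_ins/h = 0.541/13.0 = 0.0416 m = 4.16 cm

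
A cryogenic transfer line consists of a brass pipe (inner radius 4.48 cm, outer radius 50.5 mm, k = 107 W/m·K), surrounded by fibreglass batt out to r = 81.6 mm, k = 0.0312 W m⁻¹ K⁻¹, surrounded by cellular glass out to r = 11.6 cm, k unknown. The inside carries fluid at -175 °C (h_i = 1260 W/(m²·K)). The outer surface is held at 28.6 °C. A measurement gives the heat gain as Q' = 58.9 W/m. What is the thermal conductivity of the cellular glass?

k = 0.0557 W/m·K

ΣR = ΔT/Q' = |-175 − 28.6|/58.9 = 3.457 m·K/W
Known resistances:
  R'_conv,in = 1/(2πr h) = 1/(2π·0.0448·1260) = 0.002819 m·K/W
  R'_brass = ln(0.0505/0.0448)/(2πk) = 0.1198/(2π·107) = 1.781×10^-4 m·K/W
  R'_fibreglass batt = ln(0.0816/0.0505)/(2πk) = 0.4799/(2π·0.0312) = 2.448 m·K/W
R_cellular glass = ΣR − ΣR_known = 3.457 − 2.451 = 1.006 m·K/W
ln(r₂/r₁)/(2πk) = 1.006 ⇒ k = 0.3518/(2π·1.006) = 0.0557 W/m·K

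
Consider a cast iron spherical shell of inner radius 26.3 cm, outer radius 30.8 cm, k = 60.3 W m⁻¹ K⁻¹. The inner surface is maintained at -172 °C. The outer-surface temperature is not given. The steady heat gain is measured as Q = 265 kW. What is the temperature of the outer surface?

T_out = 22.3 °C

Sum the resistances:
  R_cast iron = (1/0.263 − 1/0.308)/(4πk) = 0.5555/(4π·60.3) = 7.331×10^-4 K/W
ΣR = 7.331×10^-4 K/W
ΔT = Q·ΣR = 2.65×10^5 × 7.331×10^-4 = 194.3 K
Heat flows inward, so T_out = T_in + ΔT = -172 + 194.3 = 22.3 °C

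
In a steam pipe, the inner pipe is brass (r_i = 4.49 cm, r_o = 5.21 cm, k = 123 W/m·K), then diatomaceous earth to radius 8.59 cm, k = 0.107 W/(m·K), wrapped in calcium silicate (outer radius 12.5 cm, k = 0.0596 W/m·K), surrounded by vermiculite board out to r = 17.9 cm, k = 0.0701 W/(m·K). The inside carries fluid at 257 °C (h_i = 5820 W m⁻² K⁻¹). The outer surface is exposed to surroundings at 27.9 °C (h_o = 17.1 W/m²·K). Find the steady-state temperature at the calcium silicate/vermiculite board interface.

Treat each layer as a resistance in series:
  R'_conv,in = 1/(2πr h) = 1/(2π·0.0449·5820) = 6.090×10^-4 m·K/W
  R'_brass = ln(0.0521/0.0449)/(2πk) = 0.1487/(2π·123) = 1.924×10^-4 m·K/W
  R'_diatomaceous earth = ln(0.0859/0.0521)/(2πk) = 0.5000/(2π·0.107) = 0.7437 m·K/W
  R'_calcium silicate = ln(0.125/0.0859)/(2πk) = 0.3751/(2π·0.0596) = 1.002 m·K/W
  R'_vermiculite board = ln(0.179/0.125)/(2πk) = 0.3591/(2π·0.0701) = 0.8152 m·K/W
  R'_conv,out = 1/(2πr h) = 1/(2π·0.179·17.1) = 0.05200 m·K/W
ΣR = 6.090×10^-4 + 1.924×10^-4 + 0.7437 + 1.002 + 0.8152 + 0.05200 = 2.614 m·K/W
Q' = ΔT/ΣR = (257 °C − 27.9 °C)/2.614 = 87.64 W/m
From the inner boundary to the calcium silicate/vermiculite board interface, ΣR_partial = 1.747 m·K/W.
T_interface = T_in − Q'·ΣR_partial = 257 °C − (87.64)(1.747) = 104 °C

T = 104 °C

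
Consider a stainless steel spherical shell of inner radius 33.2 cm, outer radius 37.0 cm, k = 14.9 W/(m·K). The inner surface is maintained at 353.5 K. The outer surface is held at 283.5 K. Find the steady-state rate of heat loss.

Q = 42400 W

Q = 4πk·ΔT/(1/r₁ − 1/r₂) = 4π × 14.9 × 70 / (1/0.332 − 1/0.370) = 42400 W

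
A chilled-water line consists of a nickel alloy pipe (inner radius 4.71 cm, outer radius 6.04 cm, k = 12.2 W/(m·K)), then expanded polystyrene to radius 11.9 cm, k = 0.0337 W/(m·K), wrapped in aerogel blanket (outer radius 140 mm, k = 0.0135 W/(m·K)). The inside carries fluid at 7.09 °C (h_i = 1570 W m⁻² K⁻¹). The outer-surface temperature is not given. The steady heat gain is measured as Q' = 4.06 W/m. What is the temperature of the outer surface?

T_out = 27.9 °C

Sum the resistances:
  R'_conv,in = 1/(2πr h) = 1/(2π·0.0471·1570) = 0.002152 m·K/W
  R'_nickel alloy = ln(0.0604/0.0471)/(2πk) = 0.2487/(2π·12.2) = 0.003245 m·K/W
  R'_expanded polystyrene = ln(0.119/0.0604)/(2πk) = 0.6781/(2π·0.0337) = 3.203 m·K/W
  R'_aerogel blanket = ln(0.140/0.119)/(2πk) = 0.1625/(2π·0.0135) = 1.916 m·K/W
ΣR = 5.124 m·K/W
ΔT = Q'·ΣR = 4.06 × 5.124 = 20.80 K
Heat flows inward, so T_out = T_in + ΔT = 7.09 + 20.80 = 27.9 °C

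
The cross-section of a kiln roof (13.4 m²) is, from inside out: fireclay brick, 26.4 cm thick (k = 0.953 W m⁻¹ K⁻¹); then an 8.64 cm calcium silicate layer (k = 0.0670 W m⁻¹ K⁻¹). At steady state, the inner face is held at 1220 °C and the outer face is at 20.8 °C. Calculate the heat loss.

Resistance network (inner→outer):
  R_fireclay brick = L/(kA) = 0.264/(0.953·13.4) = 0.02067 K/W
  R_calcium silicate = L/(kA) = 0.0864/(0.0670·13.4) = 0.09624 K/W
ΣR = 0.02067 + 0.09624 = 0.1169 K/W
Q = ΔT/ΣR = (1220 °C − 20.8 °C)/0.1169 = 10300 W

Q = 10.3 kW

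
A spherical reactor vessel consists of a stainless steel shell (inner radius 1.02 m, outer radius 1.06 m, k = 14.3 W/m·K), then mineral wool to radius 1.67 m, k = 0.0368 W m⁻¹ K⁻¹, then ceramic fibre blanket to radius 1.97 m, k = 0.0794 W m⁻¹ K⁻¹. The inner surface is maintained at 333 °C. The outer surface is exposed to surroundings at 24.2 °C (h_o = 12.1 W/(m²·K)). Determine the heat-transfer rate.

Q = 368 W

Resistance network (inner→outer):
  R_stainless steel = (1/1.02 − 1/1.06)/(4πk) = 0.03700/(4π·14.3) = 2.059×10^-4 K/W
  R_mineral wool = (1/1.06 − 1/1.67)/(4πk) = 0.3446/(4π·0.0368) = 0.7452 K/W
  R_ceramic fibre blanket = (1/1.67 − 1/1.97)/(4πk) = 0.09119/(4π·0.0794) = 0.09139 K/W
  R_conv,out = 1/(4πr²h) = 1/(4π·1.97²·12.1) = 0.001695 K/W
ΣR = 2.059×10^-4 + 0.7452 + 0.09139 + 0.001695 = 0.8385 K/W
Q = ΔT/ΣR = (333 °C − 24.2 °C)/0.8385 = 368 W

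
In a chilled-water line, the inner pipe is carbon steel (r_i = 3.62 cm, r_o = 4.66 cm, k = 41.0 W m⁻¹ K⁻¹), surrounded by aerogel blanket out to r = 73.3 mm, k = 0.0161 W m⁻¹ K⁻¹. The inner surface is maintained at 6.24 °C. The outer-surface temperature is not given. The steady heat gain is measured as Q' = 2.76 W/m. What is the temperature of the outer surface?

T_out = 18.6 °C

Series resistances:
  R'_carbon steel = ln(0.0466/0.0362)/(2πk) = 0.2525/(2π·41.0) = 9.803×10^-4 m·K/W
  R'_aerogel blanket = ln(0.0733/0.0466)/(2πk) = 0.4530/(2π·0.0161) = 4.478 m·K/W
ΣR = 4.479 m·K/W
ΔT = Q'·ΣR = 2.76 × 4.479 = 12.36 K
Heat flows inward, so T_out = T_in + ΔT = 6.24 + 12.36 = 18.6 °C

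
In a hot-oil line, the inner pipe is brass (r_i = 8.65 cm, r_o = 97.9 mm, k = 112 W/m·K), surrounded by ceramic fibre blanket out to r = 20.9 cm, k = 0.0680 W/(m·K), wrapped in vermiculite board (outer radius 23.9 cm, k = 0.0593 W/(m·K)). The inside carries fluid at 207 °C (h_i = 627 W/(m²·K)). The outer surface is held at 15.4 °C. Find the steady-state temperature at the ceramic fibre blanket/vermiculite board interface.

Treat each layer as a resistance in series:
  R'_conv,in = 1/(2πr h) = 1/(2π·0.0865·627) = 0.002935 m·K/W
  R'_brass = ln(0.0979/0.0865)/(2πk) = 0.1238/(2π·112) = 1.759×10^-4 m·K/W
  R'_ceramic fibre blanket = ln(0.209/0.0979)/(2πk) = 0.7584/(2π·0.0680) = 1.775 m·K/W
  R'_vermiculite board = ln(0.239/0.209)/(2πk) = 0.1341/(2π·0.0593) = 0.3600 m·K/W
ΣR = 0.002935 + 1.759×10^-4 + 1.775 + 0.3600 = 2.138 m·K/W
Q' = ΔT/ΣR = (207 °C − 15.4 °C)/2.138 = 89.62 W/m
From the inner boundary to the ceramic fibre blanket/vermiculite board interface, ΣR_partial = 1.778 m·K/W.
T_interface = T_in − Q'·ΣR_partial = 207 °C − (89.62)(1.778) = 47.7 °C

T = 47.7 °C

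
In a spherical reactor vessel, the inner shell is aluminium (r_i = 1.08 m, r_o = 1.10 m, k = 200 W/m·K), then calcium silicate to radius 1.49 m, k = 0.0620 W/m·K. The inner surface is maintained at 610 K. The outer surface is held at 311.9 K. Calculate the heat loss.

Series thermal resistances, inner to outer:
  R_aluminium = (1/1.08 − 1/1.10)/(4πk) = 0.01684/(4π·200) = 6.698×10^-6 K/W
  R_calcium silicate = (1/1.10 − 1/1.49)/(4πk) = 0.2379/(4π·0.0620) = 0.3054 K/W
ΣR = 6.698×10^-6 + 0.3054 = 0.3054 K/W
Q = ΔT/ΣR = (610 K − 311.9 K)/0.3054 = 976 W

Q = 976 W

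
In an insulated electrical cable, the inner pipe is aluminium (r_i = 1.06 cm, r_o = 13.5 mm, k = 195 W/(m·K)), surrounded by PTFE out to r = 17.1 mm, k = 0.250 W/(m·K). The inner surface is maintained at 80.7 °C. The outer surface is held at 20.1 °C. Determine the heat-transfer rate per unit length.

Treat each layer as a resistance in series:
  R'_aluminium = ln(0.0135/0.0106)/(2πk) = 0.2418/(2π·195) = 1.974×10^-4 m·K/W
  R'_PTFE = ln(0.0171/0.0135)/(2πk) = 0.2364/(2π·0.250) = 0.1505 m·K/W
ΣR = 1.974×10^-4 + 0.1505 = 0.1507 m·K/W
Q' = ΔT/ΣR = (80.7 °C − 20.1 °C)/0.1507 = 402 W/m

Q' = 402 W/m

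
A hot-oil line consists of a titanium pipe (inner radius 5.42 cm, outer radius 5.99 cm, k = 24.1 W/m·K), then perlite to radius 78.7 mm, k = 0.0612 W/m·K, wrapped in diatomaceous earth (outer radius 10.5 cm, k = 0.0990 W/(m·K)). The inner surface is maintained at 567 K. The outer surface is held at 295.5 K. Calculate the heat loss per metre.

Q' = 231 W/m

Resistance network (inner→outer):
  R'_titanium = ln(0.0599/0.0542)/(2πk) = 0.1000/(2π·24.1) = 6.604×10^-4 m·K/W
  R'_perlite = ln(0.0787/0.0599)/(2πk) = 0.2730/(2π·0.0612) = 0.7099 m·K/W
  R'_diatomaceous earth = ln(0.105/0.0787)/(2πk) = 0.2883/(2π·0.0990) = 0.4635 m·K/W
ΣR = 6.604×10^-4 + 0.7099 + 0.4635 = 1.174 m·K/W
Q' = ΔT/ΣR = (567 K − 295.5 K)/1.174 = 231 W/m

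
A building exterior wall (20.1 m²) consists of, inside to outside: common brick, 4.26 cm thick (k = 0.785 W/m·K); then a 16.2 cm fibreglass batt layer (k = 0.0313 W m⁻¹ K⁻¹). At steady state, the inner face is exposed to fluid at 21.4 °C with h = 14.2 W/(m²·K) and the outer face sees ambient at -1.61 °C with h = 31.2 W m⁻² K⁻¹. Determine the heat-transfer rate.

Q = 86.7 W

Series thermal resistances, inner to outer:
  R_conv,in = 1/(hA) = 1/(14.2·20.1) = 0.003504 K/W
  R_common brick = L/(kA) = 0.0426/(0.785·20.1) = 0.002700 K/W
  R_fibreglass batt = L/(kA) = 0.162/(0.0313·20.1) = 0.2575 K/W
  R_conv,out = 1/(hA) = 1/(31.2·20.1) = 0.001595 K/W
ΣR = 0.003504 + 0.002700 + 0.2575 + 0.001595 = 0.2653 K/W
Q = ΔT/ΣR = (21.4 °C − -1.61 °C)/0.2653 = 86.7 W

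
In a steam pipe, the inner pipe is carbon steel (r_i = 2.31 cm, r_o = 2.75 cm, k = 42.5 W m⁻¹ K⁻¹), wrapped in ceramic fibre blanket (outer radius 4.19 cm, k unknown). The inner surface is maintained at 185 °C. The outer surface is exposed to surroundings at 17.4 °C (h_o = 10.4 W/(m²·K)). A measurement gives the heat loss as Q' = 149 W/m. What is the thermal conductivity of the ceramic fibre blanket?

k = 0.0883 W/m·K

ΣR = ΔT/Q' = |185 − 17.4|/149 = 1.125 m·K/W
Known resistances:
  R'_carbon steel = ln(0.0275/0.0231)/(2πk) = 0.1744/(2π·42.5) = 6.529×10^-4 m·K/W
  R'_conv,out = 1/(2πr h) = 1/(2π·0.0419·10.4) = 0.3652 m·K/W
R_ceramic fibre blanket = ΣR − ΣR_known = 1.125 − 0.3659 = 0.7591 m·K/W
ln(r₂/r₁)/(2πk) = 0.7591 ⇒ k = 0.4211/(2π·0.7591) = 0.0883 W/m·K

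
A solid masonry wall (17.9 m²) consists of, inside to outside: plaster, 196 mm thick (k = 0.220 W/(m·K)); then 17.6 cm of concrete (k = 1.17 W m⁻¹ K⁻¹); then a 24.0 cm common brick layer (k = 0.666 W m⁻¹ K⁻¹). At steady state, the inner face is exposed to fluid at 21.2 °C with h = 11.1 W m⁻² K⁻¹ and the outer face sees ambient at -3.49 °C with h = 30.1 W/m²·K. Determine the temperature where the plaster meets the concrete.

T = 5.32 °C

Resistance network (inner→outer):
  R_conv,in = 1/(hA) = 1/(11.1·17.9) = 0.005033 K/W
  R_plaster = L/(kA) = 0.196/(0.220·17.9) = 0.04977 K/W
  R_concrete = L/(kA) = 0.176/(1.17·17.9) = 0.008404 K/W
  R_common brick = L/(kA) = 0.240/(0.666·17.9) = 0.02013 K/W
  R_conv,out = 1/(hA) = 1/(30.1·17.9) = 0.001856 K/W
ΣR = 0.005033 + 0.04977 + 0.008404 + 0.02013 + 0.001856 = 0.08519 K/W
Q = ΔT/ΣR = (21.2 °C − -3.49 °C)/0.08519 = 289.8 W
From the inner boundary to the plaster/concrete interface, ΣR_partial = 0.05480 K/W.
T_interface = T_in − Q·ΣR_partial = 21.2 °C − (289.8)(0.05480) = 5.32 °C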